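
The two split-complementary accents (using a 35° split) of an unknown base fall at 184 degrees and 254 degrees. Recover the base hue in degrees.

39°

The accents sit 35° either side of the complement, so the complement is their short-arc midpoint on the wheel.
Short-arc midpoint of 184° and 254°: 219°.
Base is 180° from the complement: 219 − 180 = 39°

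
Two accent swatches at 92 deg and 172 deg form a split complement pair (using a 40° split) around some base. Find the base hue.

312°

The accents sit 40° either side of the complement, so the complement is their short-arc midpoint on the wheel.
Short-arc midpoint of 92° and 172°: 132°.
Base is 180° from the complement: 132 − 180 = -48 → -48 + 360 = 312°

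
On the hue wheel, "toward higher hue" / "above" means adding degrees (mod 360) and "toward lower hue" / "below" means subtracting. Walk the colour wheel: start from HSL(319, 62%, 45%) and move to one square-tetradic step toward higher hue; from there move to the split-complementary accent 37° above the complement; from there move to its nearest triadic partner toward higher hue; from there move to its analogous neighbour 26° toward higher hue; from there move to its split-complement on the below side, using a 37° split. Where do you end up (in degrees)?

+90° (square ↑): 319 + 90 = 409 → 409 − 360 = 49°
+217° (split-comp 37° ↑): 49 + 217 = 266°
+120° (triadic ↑): 266 + 120 = 386 → 386 − 360 = 26°
+26° (analog 26° ↑): 26 + 26 = 52°
+143° (split-comp 37° ↓): 52 + 143 = 195°

195°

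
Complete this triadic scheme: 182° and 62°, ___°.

A triad places three hues 120° apart.
The full set through 62° is {62°, 182°, 302°}.
Given {62°, 182°}, the missing hue is 302°.

302°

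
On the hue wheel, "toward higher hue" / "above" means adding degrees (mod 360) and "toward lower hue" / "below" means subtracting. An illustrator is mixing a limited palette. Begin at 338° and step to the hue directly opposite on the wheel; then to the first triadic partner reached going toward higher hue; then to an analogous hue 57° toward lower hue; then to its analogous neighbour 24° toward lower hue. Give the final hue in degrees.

197°

+180° (complement): 338 + 180 = 518 → 518 − 360 = 158°
+120° (triadic ↑): 158 + 120 = 278°
−57° (analog 57° ↓): 278 − 57 = 221°
−24° (analog 24° ↓): 221 − 24 = 197°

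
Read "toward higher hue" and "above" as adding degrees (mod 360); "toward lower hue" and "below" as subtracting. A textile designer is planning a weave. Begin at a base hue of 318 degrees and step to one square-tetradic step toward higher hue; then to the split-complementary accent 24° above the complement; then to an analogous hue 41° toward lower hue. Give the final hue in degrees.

318 + 90 = 408 → 408 − 360 = 48°   (square ↑)
48 + 204 = 252°   (split-comp 24° ↑)
252 − 41 = 211°   (analog 41° ↓)

211°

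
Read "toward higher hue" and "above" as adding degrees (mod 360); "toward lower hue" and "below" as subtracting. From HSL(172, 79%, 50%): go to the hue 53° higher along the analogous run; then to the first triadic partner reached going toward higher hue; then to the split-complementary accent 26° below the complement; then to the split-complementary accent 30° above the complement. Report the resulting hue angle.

172 + 53 = 225°   (analog 53° ↑)
225 + 120 = 345°   (triadic ↑)
345 + 154 = 499 → 499 − 360 = 139°   (split-comp 26° ↓)
139 + 210 = 349°   (split-comp 30° ↑)

349°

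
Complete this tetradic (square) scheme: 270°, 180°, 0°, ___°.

90°

A square tetradic scheme places four hues every 90°.
The full set through 0° is {0°, 90°, 180°, 270°}.
Given {0°, 180°, 270°}, the missing hue is 90°.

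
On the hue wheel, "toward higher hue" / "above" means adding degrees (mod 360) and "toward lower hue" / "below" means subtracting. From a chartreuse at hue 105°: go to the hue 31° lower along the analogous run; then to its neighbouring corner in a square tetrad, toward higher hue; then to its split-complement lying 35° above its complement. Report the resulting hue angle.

19°

analog 31° ↓ −31°: 105 − 31 = 74°
square ↑ +90°: 74 + 90 = 164°
split-comp 35° ↑ +215°: 164 + 215 = 379 → 379 − 360 = 19°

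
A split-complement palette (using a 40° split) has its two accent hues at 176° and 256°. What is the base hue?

36°

The accents sit 40° either side of the complement, so the complement is their short-arc midpoint on the wheel.
Short-arc midpoint of 176° and 256°: 216°.
Base is 180° from the complement: 216 − 180 = 36°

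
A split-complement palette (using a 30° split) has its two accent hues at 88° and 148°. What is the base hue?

298°

The accents sit 30° either side of the complement, so the complement is their short-arc midpoint on the wheel.
Short-arc midpoint of 88° and 148°: 118°.
Base is 180° from the complement: 118 − 180 = -62 → -62 + 360 = 298°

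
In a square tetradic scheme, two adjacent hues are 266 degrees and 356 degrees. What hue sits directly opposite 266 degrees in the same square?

86°

A square tetradic scheme places four hues 90° apart; opposite corners are 180° apart.
266 + 180 = 446 → 446 − 360 = 86°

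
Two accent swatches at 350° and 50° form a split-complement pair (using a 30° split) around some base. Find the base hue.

The accents sit 30° either side of the complement, so the complement is their short-arc midpoint on the wheel.
Short-arc midpoint of 350° and 50°: 20°.
Base is 180° from the complement: 20 − 180 = -160 → -160 + 360 = 200°

200°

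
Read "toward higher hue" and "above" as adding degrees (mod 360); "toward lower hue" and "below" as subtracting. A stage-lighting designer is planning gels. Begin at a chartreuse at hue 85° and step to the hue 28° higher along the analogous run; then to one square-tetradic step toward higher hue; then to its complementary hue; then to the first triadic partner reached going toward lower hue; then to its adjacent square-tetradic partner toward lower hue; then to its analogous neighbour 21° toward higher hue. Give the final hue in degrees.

+28° (analog 28° ↑): 85 + 28 = 113°
+90° (square ↑): 113 + 90 = 203°
+180° (complement): 203 + 180 = 383 → 383 − 360 = 23°
−120° (triadic ↓): 23 − 120 = -97 → -97 + 360 = 263°
−90° (square ↓): 263 − 90 = 173°
+21° (analog 21° ↑): 173 + 21 = 194°

194°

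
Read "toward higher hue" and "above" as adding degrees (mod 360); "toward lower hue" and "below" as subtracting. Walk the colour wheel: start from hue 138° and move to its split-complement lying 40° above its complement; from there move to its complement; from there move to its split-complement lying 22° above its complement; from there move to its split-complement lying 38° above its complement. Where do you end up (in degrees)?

138 + 220 = 358°   (split-comp 40° ↑)
358 + 180 = 538 → 538 − 360 = 178°   (complement)
178 + 202 = 380 → 380 − 360 = 20°   (split-comp 22° ↑)
20 + 218 = 238°   (split-comp 38° ↑)

238°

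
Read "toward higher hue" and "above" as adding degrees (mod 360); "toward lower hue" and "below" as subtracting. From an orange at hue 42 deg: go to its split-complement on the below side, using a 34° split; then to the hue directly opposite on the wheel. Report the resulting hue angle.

8°

split-comp 34° ↓ +146°: 42 + 146 = 188°
complement +180°: 188 + 180 = 368 → 368 − 360 = 8°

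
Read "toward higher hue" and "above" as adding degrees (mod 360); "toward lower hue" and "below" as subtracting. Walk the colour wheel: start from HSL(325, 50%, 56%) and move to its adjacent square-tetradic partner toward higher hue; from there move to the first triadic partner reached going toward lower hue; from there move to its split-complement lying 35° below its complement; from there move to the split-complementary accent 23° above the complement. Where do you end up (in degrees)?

+90° (square ↑): 325 + 90 = 415 → 415 − 360 = 55°
−120° (triadic ↓): 55 − 120 = -65 → -65 + 360 = 295°
+145° (split-comp 35° ↓): 295 + 145 = 440 → 440 − 360 = 80°
+203° (split-comp 23° ↑): 80 + 203 = 283°

283°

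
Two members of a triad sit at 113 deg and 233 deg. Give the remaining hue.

A triad spaces three hues 120° apart.
The full set is {113°, 233°, 353°}.

353°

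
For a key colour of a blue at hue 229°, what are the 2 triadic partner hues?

349° and 109°

A triad places three hues 120° apart.
229 + 120 = 349°
229 + 240 = 469 → 469 − 360 = 109°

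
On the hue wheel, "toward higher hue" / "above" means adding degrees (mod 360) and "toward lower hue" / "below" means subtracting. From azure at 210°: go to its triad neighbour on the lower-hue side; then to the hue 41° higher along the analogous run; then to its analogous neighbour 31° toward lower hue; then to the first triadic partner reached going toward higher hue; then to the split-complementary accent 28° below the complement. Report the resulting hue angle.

−120° (triadic ↓): 210 − 120 = 90°
+41° (analog 41° ↑): 90 + 41 = 131°
−31° (analog 31° ↓): 131 − 31 = 100°
+120° (triadic ↑): 100 + 120 = 220°
+152° (split-comp 28° ↓): 220 + 152 = 372 → 372 − 360 = 12°

12°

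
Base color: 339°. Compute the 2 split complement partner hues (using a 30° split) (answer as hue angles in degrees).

129° and 189°

Complement of 339°: 339 + 180 = 519 → 519 − 360 = 159°
159 − 30 = 129°
159 + 30 = 189°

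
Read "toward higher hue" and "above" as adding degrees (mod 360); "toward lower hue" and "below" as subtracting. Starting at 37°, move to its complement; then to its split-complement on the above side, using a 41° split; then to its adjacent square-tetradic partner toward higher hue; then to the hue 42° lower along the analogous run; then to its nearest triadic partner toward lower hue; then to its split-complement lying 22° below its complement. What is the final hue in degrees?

164°

complement +180°: 37 + 180 = 217°
split-comp 41° ↑ +221°: 217 + 221 = 438 → 438 − 360 = 78°
square ↑ +90°: 78 + 90 = 168°
analog 42° ↓ −42°: 168 − 42 = 126°
triadic ↓ −120°: 126 − 120 = 6°
split-comp 22° ↓ +158°: 6 + 158 = 164°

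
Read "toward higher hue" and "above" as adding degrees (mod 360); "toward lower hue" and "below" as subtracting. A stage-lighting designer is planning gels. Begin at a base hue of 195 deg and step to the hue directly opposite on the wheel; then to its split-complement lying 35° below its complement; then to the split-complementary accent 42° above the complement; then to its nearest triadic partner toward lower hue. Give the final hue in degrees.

262°

complement +180°: 195 + 180 = 375 → 375 − 360 = 15°
split-comp 35° ↓ +145°: 15 + 145 = 160°
split-comp 42° ↑ +222°: 160 + 222 = 382 → 382 − 360 = 22°
triadic ↓ −120°: 22 − 120 = -98 → -98 + 360 = 262°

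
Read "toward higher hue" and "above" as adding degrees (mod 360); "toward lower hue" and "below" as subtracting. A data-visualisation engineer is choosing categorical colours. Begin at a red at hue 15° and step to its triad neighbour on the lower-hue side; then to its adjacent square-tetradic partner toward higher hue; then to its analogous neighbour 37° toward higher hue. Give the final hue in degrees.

−120° (triadic ↓): 15 − 120 = -105 → -105 + 360 = 255°
+90° (square ↑): 255 + 90 = 345°
+37° (analog 37° ↑): 345 + 37 = 382 → 382 − 360 = 22°

22°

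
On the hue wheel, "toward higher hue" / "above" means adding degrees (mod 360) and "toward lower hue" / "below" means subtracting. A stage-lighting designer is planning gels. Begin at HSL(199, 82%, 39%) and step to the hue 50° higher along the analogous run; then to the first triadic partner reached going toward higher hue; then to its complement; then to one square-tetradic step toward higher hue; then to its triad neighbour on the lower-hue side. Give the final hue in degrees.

analog 50° ↑ +50°: 199 + 50 = 249°
triadic ↑ +120°: 249 + 120 = 369 → 369 − 360 = 9°
complement +180°: 9 + 180 = 189°
square ↑ +90°: 189 + 90 = 279°
triadic ↓ −120°: 279 − 120 = 159°

159°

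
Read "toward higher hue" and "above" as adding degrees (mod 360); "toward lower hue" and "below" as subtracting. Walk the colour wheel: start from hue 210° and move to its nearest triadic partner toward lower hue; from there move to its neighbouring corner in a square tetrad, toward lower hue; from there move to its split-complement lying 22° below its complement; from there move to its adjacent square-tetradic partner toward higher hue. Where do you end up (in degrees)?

248°

210 − 120 = 90°   (triadic ↓)
90 − 90 = 0°   (square ↓)
0 + 158 = 158°   (split-comp 22° ↓)
158 + 90 = 248°   (square ↑)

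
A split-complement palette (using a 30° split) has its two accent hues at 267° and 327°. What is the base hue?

117°

The accents sit 30° either side of the complement, so the complement is their short-arc midpoint on the wheel.
Short-arc midpoint of 267° and 327°: 297°.
Base is 180° from the complement: 297 − 180 = 117°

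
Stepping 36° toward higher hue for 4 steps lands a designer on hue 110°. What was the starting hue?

4 steps of 36° (toward higher hue) give a net shift of +144°.
Start = end − shift: 110 − 144 = -34 → -34 + 360 = 326°

326°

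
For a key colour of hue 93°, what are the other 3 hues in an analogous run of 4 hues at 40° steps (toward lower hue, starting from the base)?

Analogous hues sit every 40° along the wheel.
93 − 40 = 53°
93 − 80 = 13°
93 − 120 = -27 → -27 + 360 = 333°

53°, 13° and 333°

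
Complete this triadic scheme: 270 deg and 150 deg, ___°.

30°

A triad places three hues 120° apart.
The full set through 150° is {30°, 150°, 270°}.
Given {150°, 270°}, the missing hue is 30°.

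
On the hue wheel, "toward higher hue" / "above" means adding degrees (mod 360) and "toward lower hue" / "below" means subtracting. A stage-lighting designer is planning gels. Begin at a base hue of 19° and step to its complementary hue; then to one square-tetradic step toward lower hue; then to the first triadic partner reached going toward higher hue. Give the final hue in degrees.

229°

+180° (complement): 19 + 180 = 199°
−90° (square ↓): 199 − 90 = 109°
+120° (triadic ↑): 109 + 120 = 229°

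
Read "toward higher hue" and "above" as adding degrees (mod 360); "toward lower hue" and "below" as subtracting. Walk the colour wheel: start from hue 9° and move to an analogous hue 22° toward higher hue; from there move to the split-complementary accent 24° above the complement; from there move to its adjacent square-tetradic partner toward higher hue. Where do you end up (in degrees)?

+22° (analog 22° ↑): 9 + 22 = 31°
+204° (split-comp 24° ↑): 31 + 204 = 235°
+90° (square ↑): 235 + 90 = 325°

325°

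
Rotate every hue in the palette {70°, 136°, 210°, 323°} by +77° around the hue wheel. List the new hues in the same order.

147°, 213°, 287°, 40°

70 + 77 = 147°
136 + 77 = 213°
210 + 77 = 287°
323 + 77 = 400 → 400 − 360 = 40°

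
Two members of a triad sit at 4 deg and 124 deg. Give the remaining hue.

A triad spaces three hues 120° apart.
The full set is {4°, 124°, 244°}.

244°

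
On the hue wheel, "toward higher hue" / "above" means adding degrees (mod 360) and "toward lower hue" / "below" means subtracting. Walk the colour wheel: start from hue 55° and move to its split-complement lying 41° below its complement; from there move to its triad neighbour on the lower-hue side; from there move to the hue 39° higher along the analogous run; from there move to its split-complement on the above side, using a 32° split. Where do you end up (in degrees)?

325°

55 + 139 = 194°   (split-comp 41° ↓)
194 − 120 = 74°   (triadic ↓)
74 + 39 = 113°   (analog 39° ↑)
113 + 212 = 325°   (split-comp 32° ↑)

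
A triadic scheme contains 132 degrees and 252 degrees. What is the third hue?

A triad spaces three hues 120° apart.
The full set is {12°, 132°, 252°}.

12°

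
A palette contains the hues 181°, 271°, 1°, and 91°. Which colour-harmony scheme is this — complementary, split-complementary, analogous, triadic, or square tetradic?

square tetradic

Sort the hues: 1°, 91°, 181°, 271°.
Successive gaps around the wheel: 90°, 90°, 90°, 90°.
Four hues every 90° form a square tetradic scheme.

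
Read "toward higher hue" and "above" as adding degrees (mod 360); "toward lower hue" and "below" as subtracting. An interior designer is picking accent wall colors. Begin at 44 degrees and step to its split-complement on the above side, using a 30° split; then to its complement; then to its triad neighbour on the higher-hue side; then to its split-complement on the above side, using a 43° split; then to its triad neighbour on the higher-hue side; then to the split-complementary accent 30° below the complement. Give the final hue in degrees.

327°

+210° (split-comp 30° ↑): 44 + 210 = 254°
+180° (complement): 254 + 180 = 434 → 434 − 360 = 74°
+120° (triadic ↑): 74 + 120 = 194°
+223° (split-comp 43° ↑): 194 + 223 = 417 → 417 − 360 = 57°
+120° (triadic ↑): 57 + 120 = 177°
+150° (split-comp 30° ↓): 177 + 150 = 327°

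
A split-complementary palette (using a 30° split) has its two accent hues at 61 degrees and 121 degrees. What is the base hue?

The accents sit 30° either side of the complement, so the complement is their short-arc midpoint on the wheel.
Short-arc midpoint of 61° and 121°: 91°.
Base is 180° from the complement: 91 − 180 = -89 → -89 + 360 = 271°

271°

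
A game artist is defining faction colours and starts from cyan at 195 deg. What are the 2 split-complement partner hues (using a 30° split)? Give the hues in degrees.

Split-complementary hues sit 30° either side of the complement.
Complement of 195 deg: 195 + 180 = 375 → 375 − 360 = 15°
15 − 30 = -15 → -15 + 360 = 345°
15 + 30 = 45°

345° and 45°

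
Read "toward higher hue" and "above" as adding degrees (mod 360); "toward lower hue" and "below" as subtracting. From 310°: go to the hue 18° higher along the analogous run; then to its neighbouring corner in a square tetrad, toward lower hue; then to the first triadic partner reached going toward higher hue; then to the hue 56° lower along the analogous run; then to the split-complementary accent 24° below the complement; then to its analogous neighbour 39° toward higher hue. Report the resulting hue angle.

analog 18° ↑ +18°: 310 + 18 = 328°
square ↓ −90°: 328 − 90 = 238°
triadic ↑ +120°: 238 + 120 = 358°
analog 56° ↓ −56°: 358 − 56 = 302°
split-comp 24° ↓ +156°: 302 + 156 = 458 → 458 − 360 = 98°
analog 39° ↑ +39°: 98 + 39 = 137°

137°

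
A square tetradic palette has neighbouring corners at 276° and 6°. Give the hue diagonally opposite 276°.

A square tetradic scheme places four hues 90° apart; opposite corners are 180° apart.
276 + 180 = 456 → 456 − 360 = 96°

96°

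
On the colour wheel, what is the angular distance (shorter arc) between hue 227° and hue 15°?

|227 − 15| = 212.
The shorter arc is 360 − 212 = 148°.

148°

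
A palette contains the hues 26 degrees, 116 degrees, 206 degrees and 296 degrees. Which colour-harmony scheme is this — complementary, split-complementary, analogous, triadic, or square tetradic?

Sort the hues: 26°, 116°, 206°, 296°.
Successive gaps around the wheel: 90°, 90°, 90°, 90°.
Four hues every 90° form a square tetradic scheme.

square tetradic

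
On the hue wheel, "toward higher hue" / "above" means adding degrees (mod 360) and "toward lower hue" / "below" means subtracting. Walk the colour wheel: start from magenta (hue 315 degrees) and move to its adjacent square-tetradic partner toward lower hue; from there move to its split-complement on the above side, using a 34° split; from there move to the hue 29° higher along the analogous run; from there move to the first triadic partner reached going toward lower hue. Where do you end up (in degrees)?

−90° (square ↓): 315 − 90 = 225°
+214° (split-comp 34° ↑): 225 + 214 = 439 → 439 − 360 = 79°
+29° (analog 29° ↑): 79 + 29 = 108°
−120° (triadic ↓): 108 − 120 = -12 → -12 + 360 = 348°

348°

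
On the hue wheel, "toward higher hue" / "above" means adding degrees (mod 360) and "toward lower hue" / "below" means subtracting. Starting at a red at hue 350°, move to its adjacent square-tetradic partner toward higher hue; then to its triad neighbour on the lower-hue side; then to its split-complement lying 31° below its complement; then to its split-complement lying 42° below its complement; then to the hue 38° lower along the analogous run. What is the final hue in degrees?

209°

350 + 90 = 440 → 440 − 360 = 80°   (square ↑)
80 − 120 = -40 → -40 + 360 = 320°   (triadic ↓)
320 + 149 = 469 → 469 − 360 = 109°   (split-comp 31° ↓)
109 + 138 = 247°   (split-comp 42° ↓)
247 − 38 = 209°   (analog 38° ↓)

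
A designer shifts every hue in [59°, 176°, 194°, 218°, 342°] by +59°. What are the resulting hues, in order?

118°, 235°, 253°, 277°, 41°

59 + 59 = 118°
176 + 59 = 235°
194 + 59 = 253°
218 + 59 = 277°
342 + 59 = 401 → 401 − 360 = 41°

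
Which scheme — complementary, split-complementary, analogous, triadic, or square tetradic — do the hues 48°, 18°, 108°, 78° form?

analogous

Sort the hues: 18°, 48°, 78°, 108°.
Successive gaps around the wheel: 30°, 30°, 30°, 270°.
A run of hues at equal small steps (30°) with one large closing gap is an analogous group.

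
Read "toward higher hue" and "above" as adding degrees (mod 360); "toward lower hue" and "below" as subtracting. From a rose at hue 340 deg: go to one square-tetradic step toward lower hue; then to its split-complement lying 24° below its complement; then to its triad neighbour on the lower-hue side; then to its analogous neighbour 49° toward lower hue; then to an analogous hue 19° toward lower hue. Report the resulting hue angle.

218°

340 − 90 = 250°   (square ↓)
250 + 156 = 406 → 406 − 360 = 46°   (split-comp 24° ↓)
46 − 120 = -74 → -74 + 360 = 286°   (triadic ↓)
286 − 49 = 237°   (analog 49° ↓)
237 − 19 = 218°   (analog 19° ↓)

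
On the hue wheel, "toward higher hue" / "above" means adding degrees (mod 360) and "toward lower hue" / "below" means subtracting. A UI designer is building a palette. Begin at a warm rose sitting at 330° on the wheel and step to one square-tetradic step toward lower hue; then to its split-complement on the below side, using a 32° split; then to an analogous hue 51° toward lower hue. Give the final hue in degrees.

337°

−90° (square ↓): 330 − 90 = 240°
+148° (split-comp 32° ↓): 240 + 148 = 388 → 388 − 360 = 28°
−51° (analog 51° ↓): 28 − 51 = -23 → -23 + 360 = 337°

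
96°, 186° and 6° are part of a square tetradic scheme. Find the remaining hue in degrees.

A square tetradic scheme places four hues every 90°.
The full set through 6° is {6°, 96°, 186°, 276°}.
Given {6°, 96°, 186°}, the missing hue is 276°.

276°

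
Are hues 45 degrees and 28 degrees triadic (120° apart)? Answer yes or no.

Angular distance: |45 − 28| = 17 = 17°.
Triadic (120° apart) requires 120°.

no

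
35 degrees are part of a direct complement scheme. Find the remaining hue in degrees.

The complement sits 180° across the wheel.
The full set through 35° is {35°, 215°}.
Given {35°}, the missing hue is 215°.

215°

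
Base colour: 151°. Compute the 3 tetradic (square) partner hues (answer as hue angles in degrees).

241°, 331° and 61°

A square tetradic scheme places four hues every 90°.
151 + 90 = 241°
151 + 180 = 331°
151 + 270 = 421 → 421 − 360 = 61°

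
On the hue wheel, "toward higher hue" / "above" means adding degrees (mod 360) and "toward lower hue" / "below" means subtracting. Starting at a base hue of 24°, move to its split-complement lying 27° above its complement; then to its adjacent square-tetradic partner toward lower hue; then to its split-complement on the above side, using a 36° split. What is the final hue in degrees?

357°

split-comp 27° ↑ +207°: 24 + 207 = 231°
square ↓ −90°: 231 − 90 = 141°
split-comp 36° ↑ +216°: 141 + 216 = 357°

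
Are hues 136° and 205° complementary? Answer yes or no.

no

Angular distance: |136 − 205| = 69 = 69°.
Complementary requires 180°.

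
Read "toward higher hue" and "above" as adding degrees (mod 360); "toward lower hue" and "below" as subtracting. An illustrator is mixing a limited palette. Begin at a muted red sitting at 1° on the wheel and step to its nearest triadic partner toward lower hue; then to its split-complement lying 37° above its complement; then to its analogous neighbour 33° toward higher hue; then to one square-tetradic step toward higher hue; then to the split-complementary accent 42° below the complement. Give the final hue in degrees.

359°

1 − 120 = -119 → -119 + 360 = 241°   (triadic ↓)
241 + 217 = 458 → 458 − 360 = 98°   (split-comp 37° ↑)
98 + 33 = 131°   (analog 33° ↑)
131 + 90 = 221°   (square ↑)
221 + 138 = 359°   (split-comp 42° ↓)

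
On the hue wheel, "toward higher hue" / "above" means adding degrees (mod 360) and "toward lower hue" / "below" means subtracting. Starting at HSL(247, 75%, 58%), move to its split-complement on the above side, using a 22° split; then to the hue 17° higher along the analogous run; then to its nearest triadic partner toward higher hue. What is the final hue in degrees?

split-comp 22° ↑ +202°: 247 + 202 = 449 → 449 − 360 = 89°
analog 17° ↑ +17°: 89 + 17 = 106°
triadic ↑ +120°: 106 + 120 = 226°

226°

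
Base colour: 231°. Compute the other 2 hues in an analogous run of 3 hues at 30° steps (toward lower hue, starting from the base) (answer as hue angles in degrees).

201° and 171°

Analogous hues sit every 30° along the wheel.
231 − 30 = 201°
231 − 60 = 171°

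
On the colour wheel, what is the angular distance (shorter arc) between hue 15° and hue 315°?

60°

|15 − 315| = 300.
The shorter arc is 360 − 300 = 60°.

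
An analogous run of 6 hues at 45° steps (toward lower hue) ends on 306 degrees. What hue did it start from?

5 steps of 45° (toward lower hue) give a net shift of −225°.
Start = end − shift: 306 + 225 = 531 → 531 − 360 = 171°

171°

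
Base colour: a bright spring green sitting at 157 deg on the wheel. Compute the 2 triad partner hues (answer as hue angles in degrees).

277° and 37°

A triad places three hues 120° apart.
157 + 120 = 277°
157 + 240 = 397 → 397 − 360 = 37°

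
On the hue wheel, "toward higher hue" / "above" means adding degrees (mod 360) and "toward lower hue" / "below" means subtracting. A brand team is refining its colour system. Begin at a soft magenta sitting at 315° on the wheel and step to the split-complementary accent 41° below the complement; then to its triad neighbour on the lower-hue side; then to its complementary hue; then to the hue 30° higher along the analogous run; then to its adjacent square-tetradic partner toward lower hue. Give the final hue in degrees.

+139° (split-comp 41° ↓): 315 + 139 = 454 → 454 − 360 = 94°
−120° (triadic ↓): 94 − 120 = -26 → -26 + 360 = 334°
+180° (complement): 334 + 180 = 514 → 514 − 360 = 154°
+30° (analog 30° ↑): 154 + 30 = 184°
−90° (square ↓): 184 − 90 = 94°

94°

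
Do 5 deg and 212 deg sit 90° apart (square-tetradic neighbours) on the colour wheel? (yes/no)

no

Angular distance: |5 − 212| = 207; shorter arc = 360 − 207 = 153°.
90° apart (square-tetradic neighbours) requires 90°.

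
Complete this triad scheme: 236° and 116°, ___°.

A triad places three hues 120° apart.
The full set through 116° is {116°, 236°, 356°}.
Given {116°, 236°}, the missing hue is 356°.

356°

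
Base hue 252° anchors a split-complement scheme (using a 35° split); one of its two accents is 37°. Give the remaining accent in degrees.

107°

Split-complementary hues sit 35° either side of the complement.
Complement of the base 252°: 252 + 180 = 432 → 432 − 360 = 72°
The given accent 37° is 35° one side of 72°; the other accent sits 35° the other side: 72 + 35 = 107°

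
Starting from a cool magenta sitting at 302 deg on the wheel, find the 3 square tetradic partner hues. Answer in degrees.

A square tetradic scheme places four hues every 90°.
302 + 90 = 392 → 392 − 360 = 32°
302 + 180 = 482 → 482 − 360 = 122°
302 + 270 = 572 → 572 − 360 = 212°

32°, 122°, and 212°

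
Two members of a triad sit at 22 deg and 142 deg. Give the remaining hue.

A triad spaces three hues 120° apart.
The full set is {22°, 142°, 262°}.

262°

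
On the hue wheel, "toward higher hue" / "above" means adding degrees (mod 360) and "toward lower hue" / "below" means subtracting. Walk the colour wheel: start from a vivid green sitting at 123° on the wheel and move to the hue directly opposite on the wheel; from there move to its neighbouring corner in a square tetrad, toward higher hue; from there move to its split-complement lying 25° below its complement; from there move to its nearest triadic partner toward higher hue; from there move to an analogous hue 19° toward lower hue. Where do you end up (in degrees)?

289°

complement +180°: 123 + 180 = 303°
square ↑ +90°: 303 + 90 = 393 → 393 − 360 = 33°
split-comp 25° ↓ +155°: 33 + 155 = 188°
triadic ↑ +120°: 188 + 120 = 308°
analog 19° ↓ −19°: 308 − 19 = 289°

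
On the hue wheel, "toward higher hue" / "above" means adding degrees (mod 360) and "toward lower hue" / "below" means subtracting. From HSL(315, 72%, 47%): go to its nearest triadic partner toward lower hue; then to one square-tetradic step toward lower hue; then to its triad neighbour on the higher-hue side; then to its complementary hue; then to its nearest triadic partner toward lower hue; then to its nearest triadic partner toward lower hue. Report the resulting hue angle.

315 − 120 = 195°   (triadic ↓)
195 − 90 = 105°   (square ↓)
105 + 120 = 225°   (triadic ↑)
225 + 180 = 405 → 405 − 360 = 45°   (complement)
45 − 120 = -75 → -75 + 360 = 285°   (triadic ↓)
285 − 120 = 165°   (triadic ↓)

165°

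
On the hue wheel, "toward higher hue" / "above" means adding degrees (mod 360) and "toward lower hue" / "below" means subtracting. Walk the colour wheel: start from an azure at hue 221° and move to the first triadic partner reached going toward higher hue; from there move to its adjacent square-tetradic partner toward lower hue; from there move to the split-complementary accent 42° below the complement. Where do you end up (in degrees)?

+120° (triadic ↑): 221 + 120 = 341°
−90° (square ↓): 341 − 90 = 251°
+138° (split-comp 42° ↓): 251 + 138 = 389 → 389 − 360 = 29°

29°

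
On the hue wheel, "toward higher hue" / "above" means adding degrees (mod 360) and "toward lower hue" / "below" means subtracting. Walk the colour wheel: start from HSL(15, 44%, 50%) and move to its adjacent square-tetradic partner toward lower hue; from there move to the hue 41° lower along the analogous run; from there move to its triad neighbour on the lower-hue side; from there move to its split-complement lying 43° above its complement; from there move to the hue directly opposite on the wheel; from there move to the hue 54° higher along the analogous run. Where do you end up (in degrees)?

221°

15 − 90 = -75 → -75 + 360 = 285°   (square ↓)
285 − 41 = 244°   (analog 41° ↓)
244 − 120 = 124°   (triadic ↓)
124 + 223 = 347°   (split-comp 43° ↑)
347 + 180 = 527 → 527 − 360 = 167°   (complement)
167 + 54 = 221°   (analog 54° ↑)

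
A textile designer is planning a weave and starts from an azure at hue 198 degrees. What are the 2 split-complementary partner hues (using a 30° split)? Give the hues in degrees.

Split-complementary hues sit 30° either side of the complement.
Complement of 198 degrees: 198 + 180 = 378 → 378 − 360 = 18°
18 − 30 = -12 → -12 + 360 = 348°
18 + 30 = 48°

348° and 48°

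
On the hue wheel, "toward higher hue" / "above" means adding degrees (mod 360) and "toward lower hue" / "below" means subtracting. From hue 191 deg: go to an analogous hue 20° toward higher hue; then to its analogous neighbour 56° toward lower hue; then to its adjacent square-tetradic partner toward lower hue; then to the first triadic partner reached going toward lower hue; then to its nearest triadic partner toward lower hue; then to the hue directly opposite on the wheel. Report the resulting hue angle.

analog 20° ↑ +20°: 191 + 20 = 211°
analog 56° ↓ −56°: 211 − 56 = 155°
square ↓ −90°: 155 − 90 = 65°
triadic ↓ −120°: 65 − 120 = -55 → -55 + 360 = 305°
triadic ↓ −120°: 305 − 120 = 185°
complement +180°: 185 + 180 = 365 → 365 − 360 = 5°

5°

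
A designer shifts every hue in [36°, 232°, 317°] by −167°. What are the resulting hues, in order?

36 − 167 = -131 → -131 + 360 = 229°
232 − 167 = 65°
317 − 167 = 150°

229°, 65°, 150°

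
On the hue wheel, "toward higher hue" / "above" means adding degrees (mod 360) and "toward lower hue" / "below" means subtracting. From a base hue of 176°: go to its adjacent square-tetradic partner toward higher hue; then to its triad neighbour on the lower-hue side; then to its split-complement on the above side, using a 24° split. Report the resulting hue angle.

176 + 90 = 266°   (square ↑)
266 − 120 = 146°   (triadic ↓)
146 + 204 = 350°   (split-comp 24° ↑)

350°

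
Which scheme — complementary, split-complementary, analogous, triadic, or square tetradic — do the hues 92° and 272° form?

complementary

Sort the hues: 92°, 272°.
Successive gaps around the wheel: 180°, 180°.
Two hues 180° apart are complementary.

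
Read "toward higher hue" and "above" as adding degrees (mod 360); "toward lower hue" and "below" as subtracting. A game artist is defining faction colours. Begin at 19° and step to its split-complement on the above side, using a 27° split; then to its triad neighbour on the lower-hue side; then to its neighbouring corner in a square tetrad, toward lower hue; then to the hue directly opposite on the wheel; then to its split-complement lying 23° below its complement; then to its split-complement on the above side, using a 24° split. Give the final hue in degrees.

197°

+207° (split-comp 27° ↑): 19 + 207 = 226°
−120° (triadic ↓): 226 − 120 = 106°
−90° (square ↓): 106 − 90 = 16°
+180° (complement): 16 + 180 = 196°
+157° (split-comp 23° ↓): 196 + 157 = 353°
+204° (split-comp 24° ↑): 353 + 204 = 557 → 557 − 360 = 197°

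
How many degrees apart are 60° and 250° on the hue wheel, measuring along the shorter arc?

|60 − 250| = 190.
The shorter arc is 360 − 190 = 170°.

170°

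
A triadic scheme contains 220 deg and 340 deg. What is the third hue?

100°

A triad spaces three hues 120° apart.
The full set is {100°, 220°, 340°}.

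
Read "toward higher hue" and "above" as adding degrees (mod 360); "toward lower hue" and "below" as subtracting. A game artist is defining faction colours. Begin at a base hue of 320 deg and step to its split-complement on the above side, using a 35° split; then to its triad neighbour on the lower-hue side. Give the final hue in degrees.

+215° (split-comp 35° ↑): 320 + 215 = 535 → 535 − 360 = 175°
−120° (triadic ↓): 175 − 120 = 55°

55°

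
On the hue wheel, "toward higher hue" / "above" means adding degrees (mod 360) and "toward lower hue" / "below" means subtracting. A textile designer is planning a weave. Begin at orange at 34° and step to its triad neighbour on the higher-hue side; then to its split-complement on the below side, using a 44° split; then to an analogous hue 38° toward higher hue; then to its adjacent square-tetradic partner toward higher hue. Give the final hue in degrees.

58°

triadic ↑ +120°: 34 + 120 = 154°
split-comp 44° ↓ +136°: 154 + 136 = 290°
analog 38° ↑ +38°: 290 + 38 = 328°
square ↑ +90°: 328 + 90 = 418 → 418 − 360 = 58°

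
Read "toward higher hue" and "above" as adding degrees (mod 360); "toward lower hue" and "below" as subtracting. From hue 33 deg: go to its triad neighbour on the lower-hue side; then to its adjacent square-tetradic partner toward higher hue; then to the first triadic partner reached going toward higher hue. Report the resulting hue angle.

123°

−120° (triadic ↓): 33 − 120 = -87 → -87 + 360 = 273°
+90° (square ↑): 273 + 90 = 363 → 363 − 360 = 3°
+120° (triadic ↑): 3 + 120 = 123°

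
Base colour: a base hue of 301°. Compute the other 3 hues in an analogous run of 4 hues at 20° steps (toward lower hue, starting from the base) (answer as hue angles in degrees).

281°, 261°, and 241°

Analogous hues sit every 20° along the wheel.
301 − 20 = 281°
301 − 40 = 261°
301 − 60 = 241°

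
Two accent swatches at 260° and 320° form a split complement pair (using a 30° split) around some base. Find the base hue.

110°

The accents sit 30° either side of the complement, so the complement is their short-arc midpoint on the wheel.
Short-arc midpoint of 260° and 320°: 290°.
Base is 180° from the complement: 290 − 180 = 110°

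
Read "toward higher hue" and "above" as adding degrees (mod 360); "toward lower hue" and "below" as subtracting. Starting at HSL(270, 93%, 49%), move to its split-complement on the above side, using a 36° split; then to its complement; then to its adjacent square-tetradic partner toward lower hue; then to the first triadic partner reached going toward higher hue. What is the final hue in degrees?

270 + 216 = 486 → 486 − 360 = 126°   (split-comp 36° ↑)
126 + 180 = 306°   (complement)
306 − 90 = 216°   (square ↓)
216 + 120 = 336°   (triadic ↑)

336°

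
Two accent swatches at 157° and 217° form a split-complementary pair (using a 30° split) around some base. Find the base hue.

7°

The accents sit 30° either side of the complement, so the complement is their short-arc midpoint on the wheel.
Short-arc midpoint of 157° and 217°: 187°.
Base is 180° from the complement: 187 − 180 = 7°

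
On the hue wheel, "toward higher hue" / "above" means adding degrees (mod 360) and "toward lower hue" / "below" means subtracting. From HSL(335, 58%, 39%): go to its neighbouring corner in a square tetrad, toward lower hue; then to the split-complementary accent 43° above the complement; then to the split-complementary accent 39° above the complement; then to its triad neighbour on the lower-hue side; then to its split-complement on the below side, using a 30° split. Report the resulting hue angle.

357°

square ↓ −90°: 335 − 90 = 245°
split-comp 43° ↑ +223°: 245 + 223 = 468 → 468 − 360 = 108°
split-comp 39° ↑ +219°: 108 + 219 = 327°
triadic ↓ −120°: 327 − 120 = 207°
split-comp 30° ↓ +150°: 207 + 150 = 357°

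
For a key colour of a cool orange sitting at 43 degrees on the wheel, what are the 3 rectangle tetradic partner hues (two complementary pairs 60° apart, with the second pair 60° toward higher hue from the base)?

A rectangular tetradic uses two complementary pairs 60° apart: offsets 0°, 60°, 180°, 240°.
43 + 60 = 103°
43 + 180 = 223°
43 + 240 = 283°

103°, 223°, 283°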